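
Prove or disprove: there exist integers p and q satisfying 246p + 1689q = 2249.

Any value of 246p + 1689q is a multiple of gcd(246, 1689) = 3.
But 2249 is not a multiple of 3 (it leaves remainder 2).
Hence no integers p, q satisfy the equation.

No such integers exist.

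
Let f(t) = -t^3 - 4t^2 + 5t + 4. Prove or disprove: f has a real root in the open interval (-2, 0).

Yes, f has a root in the interval.

f(-2) = -14 and f(0) = 4, which have opposite signs.
Since f is a polynomial it is continuous on [-2, 0].
By the Intermediate Value Theorem f must vanish at some point of (-2, 0).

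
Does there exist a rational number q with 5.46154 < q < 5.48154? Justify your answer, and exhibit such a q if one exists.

Scale by 15: the interval becomes (81.92310, 82.22310), which contains the integer 82.
Dividing back, 5.46154 < 82/15 < 5.48154, and 82/15 is rational.

q = 82/15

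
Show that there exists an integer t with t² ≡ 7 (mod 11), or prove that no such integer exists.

No, no such integer exists.

Computing t² mod 11 for t = 0, 1, …, 5 (enough, by the symmetry t ↦ 11 − t) gives 0, 1, 4, 9, 5, 3.
So the quadratic residues mod 11 are {0, 1, 3, 4, 5, 9}, and 7 is not among them.
Therefore t² ≡ 7 (mod 11) has no solution.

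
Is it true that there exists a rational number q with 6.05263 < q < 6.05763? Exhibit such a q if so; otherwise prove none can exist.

q = 109/18

Multiplying by 18: 18·6.05263 = 108.94734 and 18·6.05763 = 109.03734, so the integer 109 lies strictly between them.
So q = 109/18 works: it is a ratio of integers, and dividing 18·6.05263 < 109 < 18·6.05763 through by 18 gives 6.05263 < 109/18 < 6.05763.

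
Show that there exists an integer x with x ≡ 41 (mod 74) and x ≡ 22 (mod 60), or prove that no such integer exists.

Reduce both congruences modulo 2, which divides 74 and 60: they say x ≡ 41 (mod 2) and x ≡ 22 (mod 2).
These are incompatible: 41 − 22 = 19 is not divisible by 2.
Therefore no such x exists.

No, no such integer exists.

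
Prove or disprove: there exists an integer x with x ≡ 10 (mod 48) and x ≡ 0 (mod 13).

x = 442

The moduli 48 and 13 are coprime, so by the Chinese Remainder Theorem a unique solution modulo 624 exists.
Any solution of the first congruence is x = 10 + 48t; substituting into the second, 48t ≡ 0 − 10 ≡ 3 (mod 13).
48 ≡ 9 (mod 13), so this reads 9t ≡ 3 (mod 13). To invert 9 modulo 13: 13 = 1·9 + 4, 9 = 2·4 + 1, 4 = 4·1 + 0, and unwinding, 1 = 9 − 2·4 = 9 − 2·(13 − 1·9) = −2·13 + 3·9. Thus 9⁻¹ ≡ 3 (mod 13).
Therefore t ≡ 3·3 = 9 (mod 13).
With t = 9: x = 10 + 48·9 = 442.
Check: 442 mod 48 = 10, 442 mod 13 = 0. ✓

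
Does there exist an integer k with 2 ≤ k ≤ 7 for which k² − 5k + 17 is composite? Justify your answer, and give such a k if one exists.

There is no such integer k in that range.

The values for k = 2, 3, …, 7 are 11, 11, 13, 17, 23, 31, and each of these is prime.
So no value in the range makes the expression composite.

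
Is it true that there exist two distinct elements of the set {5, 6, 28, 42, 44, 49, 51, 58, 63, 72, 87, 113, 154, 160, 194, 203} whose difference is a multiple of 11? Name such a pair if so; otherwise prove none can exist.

Reduce each element mod 11: 5↦5, 6↦6, 28↦6, 42↦9, 44↦0, 49↦5, 51↦7, 58↦3, 63↦8, 72↦6, 87↦10, 113↦3, 154↦0, 160↦6, 194↦7, 203↦5. The residue 5 repeats (at 5 and 49), and 49 − 5 = 44 = 4·11.

The pair (5, 49) works.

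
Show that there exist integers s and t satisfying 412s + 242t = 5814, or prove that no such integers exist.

Every value of 412s + 242t is a multiple of gcd(412, 242) = 2; since 2 ∣ 5814, solutions exist.
Dividing through by 2 reduces the equation to 206s + 121t = 2907.
Euclidean algorithm: 206 = 1·121 + 85, 121 = 1·85 + 36, 85 = 2·36 + 13, 36 = 2·13 + 10, 13 = 1·10 + 3, 10 = 3·3 + 1, 3 = 3·1 + 0.
Back-substituting, 1 = 10 − 3·3 = 10 − 3·(13 − 1·10) = −3·13 + 4·10 = −3·13 + 4·(36 − 2·13) = 4·36 − 11·13 = 4·36 − 11·(85 − 2·36) = −11·85 + 26·36 = −11·85 + 26·(121 − 1·85) = 26·121 − 37·85 = 26·121 − 37·(206 − 1·121) = −37·206 + 63·121; that is, 206·(-37) + 121·63 = 1.
Times 2907: 206·(-107559) + 121·183141 = 2907, so (-107559, 183141) solves it.
The general solution is s = -107559 + 121k, t = 183141 − 206k; taking k = 889 gives the smaller pair s = 10, t = 7.
Check: 412·10 + 242·7 = 4120 + 1694 = 5814. ✓

s = 10, t = 7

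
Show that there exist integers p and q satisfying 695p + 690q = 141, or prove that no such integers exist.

No, no such integers exist.

Both 695 and 690 are divisible by gcd(695, 690) = 5, hence so is any combination 695p + 690q.
However 141 leaves remainder 1 on division by 5.
Therefore 695p + 690q = 141 has no solution in integers.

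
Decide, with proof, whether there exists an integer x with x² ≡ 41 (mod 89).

Apply Euler's criterion with the prime 89: 41 is a quadratic residue iff 41^44 ≡ 1 (mod 89), and a non-residue iff it is ≡ −1.
Repeated squaring mod 89: 41^2 = 1681 ≡ 79; 41^4 ≡ 79² = 6241 ≡ 11; 41^8 ≡ 11² = 121 ≡ 32; 41^16 ≡ 32² = 1024 ≡ 45; 41^32 ≡ 45² = 2025 ≡ 67.
Since 44 = 32 + 8 + 4, 41^44 ≡ 67 · 32 · 11; multiplying out mod 89: 67·32 = 2144 ≡ 8, then 8·11 = 88 ≡ 88. Thus 41^44 ≡ 88 ≡ −1 (mod 89).
By Euler's criterion 41 is a quadratic non-residue mod 89: no x satisfies x² ≡ 41 (mod 89).

There is no such integer.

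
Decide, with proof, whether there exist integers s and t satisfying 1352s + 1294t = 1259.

gcd(1352, 1294) = 2, so every integer of the form 1352s + 1294t is a multiple of 2.
But 1259 = 2·629 + 1, so 2 ∤ 1259.
So the equation is unsolvable over ℤ.

There are no such integers.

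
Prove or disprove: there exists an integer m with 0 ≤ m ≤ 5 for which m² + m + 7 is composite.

m = 1

At m = 1: 1² + 1 + 7 = 9 = 3·3, which is composite.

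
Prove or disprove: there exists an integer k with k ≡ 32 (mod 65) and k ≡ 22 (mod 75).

Here gcd(65, 75) = 5, and both 32 and 22 leave remainder 2 mod 5, so the system is consistent.
The integers ≡ 32 (mod 65) are 32, 97, …; their remainders mod 75 are 32, 22, so k = 97 is the first that is ≡ 22 (mod 75).
Verify: 97 = 1·65 + 32 and 97 = 1·75 + 22. ✓

k = 97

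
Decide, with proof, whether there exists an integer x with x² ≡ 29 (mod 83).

x = 64

Take x = 64. Then 64² = 4096 = 49·83 + 29, so 64² ≡ 29 (mod 83).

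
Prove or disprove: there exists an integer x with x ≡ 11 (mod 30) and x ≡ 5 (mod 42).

Here gcd(30, 42) = 6, and both 11 and 5 leave remainder 5 mod 6, so the system is consistent.
Step through x = 11, 11 + 30, 11 + 2·30, …: the values 11, 41, 71, 101, 131 reduce mod 42 to 11, 41, 29, 17, 5. The value 131 hits 5.
Indeed 131 ≡ 11 (mod 30) and 131 ≡ 5 (mod 42).

x = 131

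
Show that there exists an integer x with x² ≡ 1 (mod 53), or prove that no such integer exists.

x = 52 works: 52² = 2704, and 2704 − 1 = 2703 = 51·53.

x = 52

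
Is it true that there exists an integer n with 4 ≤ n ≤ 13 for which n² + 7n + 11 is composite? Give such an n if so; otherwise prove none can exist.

At n = 9: 9² + 7·9 + 11 = 155 = 5·31, which is composite.

n = 9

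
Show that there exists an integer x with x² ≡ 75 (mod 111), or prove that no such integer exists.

x = 36

x = 36 works: 36² = 1296, and 1296 − 75 = 1221 = 11·111.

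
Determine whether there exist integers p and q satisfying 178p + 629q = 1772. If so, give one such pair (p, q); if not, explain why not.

Since gcd(178, 629) = 1, every integer is an integer combination of 178 and 629.
Dividing repeatedly: 629 = 3·178 + 95, 178 = 1·95 + 83, 95 = 1·83 + 12, 83 = 6·12 + 11, 12 = 1·11 + 1, 11 = 11·1 + 0.
Working back up the chain: 1 = 12 − 1·11 = 12 − (83 − 6·12) = −83 + 7·12 = −83 + 7·(95 − 1·83) = 7·95 − 8·83 = 7·95 − 8·(178 − 1·95) = −8·178 + 15·95 = −8·178 + 15·(629 − 3·178) = 15·629 − 53·178. So 178·(-53) + 629·15 = 1.
Multiplying through by 1772: p = (-53)·1772 = -93916, q = 15·1772 = 26580 is a solution.
The general solution is p = -93916 + 629k, q = 26580 − 178k; taking k = 150 gives the smaller pair p = 434, q = -120.
Check: 178·434 + 629·(-120) = 77252 − 75480 = 1772. ✓

p = 434, q = -120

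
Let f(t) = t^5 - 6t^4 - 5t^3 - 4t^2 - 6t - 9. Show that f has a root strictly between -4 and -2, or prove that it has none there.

f has no root in that interval.

The endpoint values f(-4) = -2289 and f(-2) = -101 are both negative. Claim: f(t) < 0 for every t in (-4, -2).
Substitute t = -2 − u, where 0 < u < 2 on the interval. Expanding, f(-2 − u) = -u^5 - 16u^4 - 83u^3 - 198u^2 - 222u - 101.
The nonzero coefficients here are all negative, so for u > 0 every term is negative (or zero), and the constant term -101 is strictly negative.
Therefore f(t) < 0 throughout (-4, -2), and f has no zero there.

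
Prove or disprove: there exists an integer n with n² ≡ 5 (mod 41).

Take n = 13. Then 13² = 169 = 4·41 + 5, so 13² ≡ 5 (mod 41).

n = 13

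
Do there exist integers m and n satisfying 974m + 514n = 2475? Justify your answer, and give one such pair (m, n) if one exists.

gcd(974, 514) = 2, so every integer of the form 974m + 514n is a multiple of 2.
However 2475 leaves remainder 1 on division by 2.
Hence no integers m, n satisfy the equation.

No, no such integers exist.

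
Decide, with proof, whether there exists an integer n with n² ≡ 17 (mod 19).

n = 13

Take n = 13. Then 13² = 169 = 8·19 + 17, so 13² ≡ 17 (mod 19).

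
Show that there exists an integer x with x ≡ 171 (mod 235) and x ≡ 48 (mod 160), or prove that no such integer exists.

gcd(235, 160) = 5. If x ≡ 171 (mod 235) and x ≡ 48 (mod 160), then x ≡ 171 (mod 5) and x ≡ 48 (mod 5).
But 171 mod 5 = 1 while 48 mod 5 = 3, a contradiction.
So no integer satisfies both congruences.

No such integer exists.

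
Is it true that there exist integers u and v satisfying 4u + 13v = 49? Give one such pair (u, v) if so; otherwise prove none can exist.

u = 9, v = 1

4 and 13 are coprime, so 4u + 13v ranges over all of ℤ.
Euclidean algorithm: 13 = 3·4 + 1, 4 = 4·1 + 0.
Working back up the chain: 1 = 13 − 3·4. So 4·(-3) + 13·1 = 1.
Times 49: 4·(-147) + 13·49 = 49, so (-147, 49) solves it.
Adding 12·13 to u and subtracting 12·4 from v gives the tidier solution (9, 1).
Indeed 4·9 + 13·1 = 36 + 13 = 49.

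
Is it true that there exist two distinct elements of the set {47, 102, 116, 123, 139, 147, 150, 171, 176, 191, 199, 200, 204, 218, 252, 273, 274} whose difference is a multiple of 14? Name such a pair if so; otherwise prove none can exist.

Reduce each element mod 14: 47↦5, 102↦4, 116↦4, 123↦11, 139↦13, 147↦7, 150↦10, 171↦3, 176↦8, 191↦9, 199↦3, 200↦4, 204↦8, 218↦8, 252↦0, 273↦7, 274↦8. The residue 4 repeats (at 102 and 116), and 116 − 102 = 14 = 1·14.

102 and 116 are such a pair.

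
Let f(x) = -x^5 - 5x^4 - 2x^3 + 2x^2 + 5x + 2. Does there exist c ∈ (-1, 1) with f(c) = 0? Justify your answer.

f(-1) = -3 and f(1) = 1, which have opposite signs.
f is continuous everywhere (it is a polynomial), in particular on [-1, 1].
The Intermediate Value Theorem then guarantees some c ∈ (-1, 1) with f(c) = 0.

Yes, f has a root in the interval.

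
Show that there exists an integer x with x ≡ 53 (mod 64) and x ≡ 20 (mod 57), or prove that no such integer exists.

gcd(64, 57) = 1, so the Chinese Remainder Theorem guarantees exactly one residue class mod 3648 satisfying both.
Write x = 53 + 64t and require 53 + 64t ≡ 20 (mod 57), i.e. 64t ≡ 24 (mod 57).
64 ≡ 7 (mod 57), so this reads 7t ≡ 24 (mod 57). Since 7·49 = 343 = 6·57 + 1, the inverse of 7 mod 57 is 49.
Multiplying by 49: t ≡ 49·24 = 1176 ≡ 36 (mod 57).
Taking t = 36 gives x = 53 + 64·36 = 2357.
Verify: 2357 = 36·64 + 53 and 2357 = 41·57 + 20. ✓

x = 2357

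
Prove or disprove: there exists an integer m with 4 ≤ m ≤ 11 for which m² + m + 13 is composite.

At m = 4: 4² + 4 + 13 = 33 = 3·11, which is composite.

m = 4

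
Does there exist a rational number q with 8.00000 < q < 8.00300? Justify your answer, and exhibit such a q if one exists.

Look for a denominator N such that an integer falls strictly between N·8.00000 and N·8.00300. N = 334 works: 334·8.00000 = 2672.00000 < 2673 < 2673.00200 = 334·8.00300.
Hence 2673/334 is a rational number with 8.00000 < 2673/334 < 8.00300.

q = 2673/334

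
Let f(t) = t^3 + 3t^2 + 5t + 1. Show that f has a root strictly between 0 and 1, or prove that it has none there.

f(0) = 1 and f(1) = 10, both positive.
The derivative f'(t) = 3t^2 + 6t + 5 is a quadratic with discriminant 6² − 4·3·5 = -24 < 0; it never vanishes, so it is always positive (sign of the leading coefficient).
So f is strictly increasing; between 0 and 1 its values lie between f(0) = 1 and f(1) = 10, all positive. Therefore f has no root in (0, 1).

No.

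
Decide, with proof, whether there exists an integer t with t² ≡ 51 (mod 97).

97 is prime, so by Euler's criterion 51 is a square mod 97 iff 51^((97−1)/2) = 51^48 ≡ 1 (mod 97).
Repeated squaring mod 97: 51^2 = 2601 ≡ 79; 51^4 ≡ 79² = 6241 ≡ 33; 51^8 ≡ 33² = 1089 ≡ 22; 51^16 ≡ 22² = 484 ≡ 96; 51^32 ≡ 96² = 9216 ≡ 1.
Since 48 = 32 + 16, 51^48 ≡ 1 · 96; multiplying out mod 97: 1·96 = 96 ≡ 96. Thus 51^48 ≡ 96 ≡ −1 (mod 97).
By Euler's criterion 51 is a quadratic non-residue mod 97: no t satisfies t² ≡ 51 (mod 97).

No such integer exists.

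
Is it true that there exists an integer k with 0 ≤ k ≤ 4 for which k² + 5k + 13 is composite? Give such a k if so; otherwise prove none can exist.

At k = 2: 2² + 5·2 + 13 = 27 = 3·9, which is composite.

k = 2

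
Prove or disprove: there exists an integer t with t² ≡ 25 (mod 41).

Take t = 36. Then 36² = 1296 = 31·41 + 25, so 36² ≡ 25 (mod 41).

t = 36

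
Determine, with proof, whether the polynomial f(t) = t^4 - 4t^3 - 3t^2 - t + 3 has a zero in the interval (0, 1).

f(0) = 3 and f(1) = -4, which have opposite signs.
f is continuous everywhere (it is a polynomial), in particular on [0, 1].
By the Intermediate Value Theorem, f takes the value 0 somewhere in the open interval.

Such a root exists.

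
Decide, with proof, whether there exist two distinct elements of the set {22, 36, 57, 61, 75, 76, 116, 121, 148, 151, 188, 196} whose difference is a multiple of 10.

The pair (36, 76) works.

Reduce each element mod 10: 22↦2, 36↦6, 57↦7, 61↦1, 75↦5, 76↦6, 116↦6, 121↦1, 148↦8, 151↦1, 188↦8, 196↦6. The residue 6 repeats (at 36 and 76), and 76 − 36 = 40 = 4·10.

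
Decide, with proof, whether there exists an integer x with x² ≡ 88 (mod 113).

x = 38

x = 38 works: 38² = 1444, and 1444 − 88 = 1356 = 12·113.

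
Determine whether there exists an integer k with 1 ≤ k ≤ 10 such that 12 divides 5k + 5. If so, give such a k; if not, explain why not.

For k = 1, 2, …, 10 the values of 5k + 5 modulo 12 are 10, 3, 8, 1, 6, 11, 4, 9, 2, 7 respectively.
None is 0, so 12 never divides 5k + 5 on this range.

No such integer k in that range exists.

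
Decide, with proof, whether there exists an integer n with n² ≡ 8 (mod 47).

Take n = 14. Then 14² = 196 = 4·47 + 8, so 14² ≡ 8 (mod 47).

n = 14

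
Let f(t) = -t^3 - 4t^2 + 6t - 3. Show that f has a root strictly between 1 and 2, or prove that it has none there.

f has no root in that interval.

f(1) = -2 and f(2) = -15, both negative, so a sign-change argument is unavailable; we show f keeps this sign on the whole interval.
Shift to the endpoint 1: with t = 1 + u (0 < u < 1), one computes f(1 + u) = -u^3 - 7u^2 - 5u - 2.
The nonzero coefficients here are all negative, so for u > 0 every term is negative (or zero), and the constant term -2 is strictly negative.
So f is strictly negative on (1, 2); no root exists in the interval.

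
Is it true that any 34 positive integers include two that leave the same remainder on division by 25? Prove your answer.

There are exactly 25 possible remainders on division by 25.
Since 34 > 25, two of the 34 integers must share a residue class by the pigeonhole principle; call them a and b.
That is, a and b leave the same remainder on division by 25, as claimed.

Yes.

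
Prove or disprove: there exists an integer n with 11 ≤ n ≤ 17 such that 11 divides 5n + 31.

No such integer n in that range exists.

At n = 11, 5·11 + 31 = 86 ≡ 9 (mod 11), and each step in n adds 5, giving residues 9, 3, 8, 2, 7, 1, 6 for n = 11, 12, …, 17.
The residue 0 does not occur, so no n in [11, 17] makes 5n + 31 a multiple of 11.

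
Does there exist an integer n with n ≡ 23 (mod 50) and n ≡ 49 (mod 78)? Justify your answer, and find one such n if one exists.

The moduli are not coprime: gcd(50, 78) = 2. Compatibility requires 2 ∣ (49 − 23) = 26, which holds, so solutions exist.
Put n = 23 + 50t, so we need 50t ≡ 26 (mod 78), equivalently (divide by 2) 25t ≡ 13 (mod 39).
Note 25·25 = 625 ≡ 1 (mod 39) (as 625 − 1 = 16·39), so 25⁻¹ ≡ 25.
Therefore t ≡ 25·13 = 325 ≡ 13 (mod 39).
Then n = 23 + 50·13 = 673.
Check: 673 mod 50 = 23, 673 mod 78 = 49. ✓

n = 673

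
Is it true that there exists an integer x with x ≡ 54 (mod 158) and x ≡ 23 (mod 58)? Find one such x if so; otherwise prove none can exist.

Reduce both congruences modulo 2, which divides 158 and 58: they say x ≡ 54 (mod 2) and x ≡ 23 (mod 2).
These are incompatible: 54 − 23 = 31 is not divisible by 2.
So no integer satisfies both congruences.

No such integer exists.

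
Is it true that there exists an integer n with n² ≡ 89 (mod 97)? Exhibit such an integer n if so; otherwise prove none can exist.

Take n = 63. Then 63² = 3969 = 40·97 + 89, so 63² ≡ 89 (mod 97).

n = 63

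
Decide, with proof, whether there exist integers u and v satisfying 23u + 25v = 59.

u = 8, v = -5

23 and 25 are coprime, so 23u + 25v ranges over all of ℤ.
Dividing repeatedly: 25 = 1·23 + 2, 23 = 11·2 + 1, 2 = 2·1 + 0.
Unwinding: 1 = 23 − 11·2 = 23 − 11·(25 − 1·23) = −11·25 + 12·23, i.e. 23·12 + 25·(-11) = 1.
Multiplying through by 59: u = 12·59 = 708, v = (-11)·59 = -649 is a solution.
Shifting by a multiple of (25, −23) keeps it a solution: u = 708 − 28·25 = 8, v = -649 + 28·23 = -5.
Check: 23·8 + 25·(-5) = 184 − 125 = 59. ✓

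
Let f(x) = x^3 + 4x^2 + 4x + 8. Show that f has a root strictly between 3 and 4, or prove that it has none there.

No.

f(3) = 83 and f(4) = 152, both positive, so a sign-change argument is unavailable; we show f keeps this sign on the whole interval.
Shift to the endpoint 3: with x = 3 + u (0 < u < 1), one computes f(3 + u) = u^3 + 13u^2 + 55u + 83.
The nonzero coefficients here are all positive, so for u > 0 every term is positive (or zero), and the constant term 83 is strictly positive.
So f is strictly positive on (3, 4); no root exists in the interval.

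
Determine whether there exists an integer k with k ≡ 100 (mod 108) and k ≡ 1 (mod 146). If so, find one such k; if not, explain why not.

Both moduli are multiples of 2 = gcd(108, 146), so any solution would satisfy k ≡ 100 and k ≡ 1 modulo 2 simultaneously.
However 100 ≡ 0 and 1 ≡ 1 (mod 2), and 0 ≠ 1.
Hence the system has no solution.

No, no such integer exists.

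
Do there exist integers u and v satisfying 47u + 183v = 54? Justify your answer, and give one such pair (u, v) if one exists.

u = 153, v = -39

47 and 183 are coprime, so 47u + 183v ranges over all of ℤ.
Dividing repeatedly: 183 = 3·47 + 42, 47 = 1·42 + 5, 42 = 8·5 + 2, 5 = 2·2 + 1, 2 = 2·1 + 0.
Working back up the chain: 1 = 5 − 2·2 = 5 − 2·(42 − 8·5) = −2·42 + 17·5 = −2·42 + 17·(47 − 1·42) = 17·47 − 19·42 = 17·47 − 19·(183 − 3·47) = −19·183 + 74·47. So 47·74 + 183·(-19) = 1.
Scaling by 54 gives the particular solution (u, v) = (3996, -1026).
Subtracting 21·183 from u and adding 21·47 to v gives the tidier solution (153, -39).
Indeed 47·153 + 183·(-39) = 7191 − 7137 = 54.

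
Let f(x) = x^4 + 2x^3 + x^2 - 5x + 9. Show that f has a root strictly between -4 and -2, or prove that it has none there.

f(-4) = 173 and f(-2) = 23, both positive, so a sign-change argument is unavailable; we show f keeps this sign on the whole interval.
Shift to the endpoint -2: with x = -2 − u (0 < u < 2), one computes f(-2 − u) = u^4 + 6u^3 + 13u^2 + 17u + 23.
All 5 nonzero coefficients of this polynomial in u are positive; hence for u > 0 the value is a sum of positive terms (the constant 23 among them).
So f is strictly positive on (-4, -2); no root exists in the interval.

No.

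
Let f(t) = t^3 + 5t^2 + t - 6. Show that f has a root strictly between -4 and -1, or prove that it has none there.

f(-4) = 6 and f(-1) = -3, which have opposite signs.
f is continuous everywhere (it is a polynomial), in particular on [-4, -1].
By the Intermediate Value Theorem f must vanish at some point of (-4, -1).

Yes, f has a root in the interval.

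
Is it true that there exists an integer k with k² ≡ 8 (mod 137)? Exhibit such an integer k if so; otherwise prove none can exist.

k = 62

Take k = 62. Then 62² = 3844 = 28·137 + 8, so 62² ≡ 8 (mod 137).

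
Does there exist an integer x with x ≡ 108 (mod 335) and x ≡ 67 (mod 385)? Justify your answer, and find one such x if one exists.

gcd(335, 385) = 5. If x ≡ 108 (mod 335) and x ≡ 67 (mod 385), then x ≡ 108 (mod 5) and x ≡ 67 (mod 5).
These are incompatible: 108 − 67 = 41 is not divisible by 5.
So no integer satisfies both congruences.

There is no such integer.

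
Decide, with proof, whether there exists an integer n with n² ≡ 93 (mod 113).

There is no such integer.

113 is prime, so by Euler's criterion 93 is a square mod 113 iff 93^((113−1)/2) = 93^56 ≡ 1 (mod 113).
Squaring successively (mod 113): 93^2 = 8649 ≡ 61; 93^4 ≡ 61² = 3721 ≡ 105; 93^8 ≡ 105² = 11025 ≡ 64; 93^16 ≡ 64² = 4096 ≡ 28; 93^32 ≡ 28² = 784 ≡ 106.
Since 56 = 32 + 16 + 8, 93^56 ≡ 106 · 28 · 64; multiplying out mod 113: 106·28 = 2968 ≡ 30, then 30·64 = 1920 ≡ 112. Thus 93^56 ≡ 112 ≡ −1 (mod 113).
The value −1 means 93 is a non-residue modulo 113, so n² ≡ 93 (mod 113) is impossible.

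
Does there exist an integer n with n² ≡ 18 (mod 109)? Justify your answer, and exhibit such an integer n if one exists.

Apply Euler's criterion with the prime 109: 18 is a quadratic residue iff 18^54 ≡ 1 (mod 109), and a non-residue iff it is ≡ −1.
Squaring successively (mod 109): 18^2 = 324 ≡ 106; 18^4 ≡ 106² = 11236 ≡ 9; 18^8 ≡ 9² = 81 ≡ 81; 18^16 ≡ 81² = 6561 ≡ 21; 18^32 ≡ 21² = 441 ≡ 5.
Since 54 = 32 + 16 + 4 + 2, 18^54 ≡ 5 · 21 · 9 · 106; multiplying out mod 109: 5·21 = 105 ≡ 105, then 105·9 = 945 ≡ 73, then 73·106 = 7738 ≡ 108. Thus 18^54 ≡ 108 ≡ −1 (mod 109).
By Euler's criterion 18 is a quadratic non-residue mod 109: no n satisfies n² ≡ 18 (mod 109).

There is no such integer.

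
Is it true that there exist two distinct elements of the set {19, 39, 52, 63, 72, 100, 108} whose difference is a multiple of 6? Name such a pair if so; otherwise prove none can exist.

39 mod 6 = 3 and 63 mod 6 = 3, so 63 − 39 = 24 = 4·6.

Yes: 39 and 63.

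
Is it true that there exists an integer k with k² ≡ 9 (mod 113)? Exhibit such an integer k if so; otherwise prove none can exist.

k = 110 works: 110² = 12100, and 12100 − 9 = 12091 = 107·113.

k = 110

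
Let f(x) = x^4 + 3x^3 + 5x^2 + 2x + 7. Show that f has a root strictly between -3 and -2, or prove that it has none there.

The endpoint values f(-3) = 46 and f(-2) = 15 are both positive. Claim: f(x) > 0 for every x in (-3, -2).
Substitute x = -2 − u, where 0 < u < 1 on the interval. Expanding, f(-2 − u) = u^4 + 5u^3 + 11u^2 + 14u + 15.
All 5 nonzero coefficients of this polynomial in u are positive; hence for u > 0 the value is a sum of positive terms (the constant 15 among them).
Therefore f(x) > 0 throughout (-3, -2), and f has no zero there.

f has no root in that interval.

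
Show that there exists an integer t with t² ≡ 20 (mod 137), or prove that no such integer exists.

Apply Euler's criterion with the prime 137: 20 is a quadratic residue iff 20^68 ≡ 1 (mod 137), and a non-residue iff it is ≡ −1.
Repeated squaring mod 137: 20^2 = 400 ≡ 126; 20^4 ≡ 126² = 15876 ≡ 121; 20^8 ≡ 121² = 14641 ≡ 119; 20^16 ≡ 119² = 14161 ≡ 50; 20^32 ≡ 50² = 2500 ≡ 34; 20^64 ≡ 34² = 1156 ≡ 60.
Since 68 = 64 + 4, 20^68 ≡ 60 · 121; multiplying out mod 137: 60·121 = 7260 ≡ 136. Thus 20^68 ≡ 136 ≡ −1 (mod 137).
By Euler's criterion 20 is a quadratic non-residue mod 137: no t satisfies t² ≡ 20 (mod 137).

No, no such integer exists.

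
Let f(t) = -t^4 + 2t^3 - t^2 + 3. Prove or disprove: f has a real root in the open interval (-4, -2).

f has no root in that interval.

f(-4) = -397 and f(-2) = -33, both negative, so a sign-change argument is unavailable; we show f keeps this sign on the whole interval.
Shift to the endpoint -2: with t = -2 − u (0 < u < 2), one computes f(-2 − u) = -u^4 - 10u^3 - 37u^2 - 60u - 33.
All 5 nonzero coefficients of this polynomial in u are negative; hence for u > 0 the value is a sum of negative terms (the constant -33 among them).
Therefore f(t) < 0 throughout (-4, -2), and f has no zero there.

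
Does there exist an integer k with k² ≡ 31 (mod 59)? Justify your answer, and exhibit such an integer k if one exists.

Apply Euler's criterion with the prime 59: 31 is a quadratic residue iff 31^29 ≡ 1 (mod 59), and a non-residue iff it is ≡ −1.
Repeated squaring mod 59: 31^2 = 961 ≡ 17; 31^4 ≡ 17² = 289 ≡ 53; 31^8 ≡ 53² = 2809 ≡ 36; 31^16 ≡ 36² = 1296 ≡ 57.
Since 29 = 16 + 8 + 4 + 1, 31^29 ≡ 57 · 36 · 53 · 31; multiplying out mod 59: 57·36 = 2052 ≡ 46, then 46·53 = 2438 ≡ 19, then 19·31 = 589 ≡ 58. Thus 31^29 ≡ 58 ≡ −1 (mod 59).
By Euler's criterion 31 is a quadratic non-residue mod 59: no k satisfies k² ≡ 31 (mod 59).

There is no such integer.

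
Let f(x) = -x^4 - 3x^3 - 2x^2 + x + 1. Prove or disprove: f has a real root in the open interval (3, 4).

f(3) = -176 and f(4) = -475, both negative, so a sign-change argument is unavailable; we show f keeps this sign on the whole interval.
Shift to the endpoint 3: with x = 3 + u (0 < u < 1), one computes f(3 + u) = -u^4 - 15u^3 - 83u^2 - 200u - 176.
The nonzero coefficients here are all negative, so for u > 0 every term is negative (or zero), and the constant term -176 is strictly negative.
So f is strictly negative on (3, 4); no root exists in the interval.

No.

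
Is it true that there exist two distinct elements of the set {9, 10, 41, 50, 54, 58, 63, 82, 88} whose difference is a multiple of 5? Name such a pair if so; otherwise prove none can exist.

The pair (9, 54) works.

Both 9 and 54 leave remainder 4 on division by 5; their difference 45 = 9·5 is a multiple of 5.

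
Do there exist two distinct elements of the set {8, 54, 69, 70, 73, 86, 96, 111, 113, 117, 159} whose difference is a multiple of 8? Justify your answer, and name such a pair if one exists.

Both 8 and 96 leave remainder 0 on division by 8; their difference 88 = 11·8 is a multiple of 8.

8 and 96 are such a pair.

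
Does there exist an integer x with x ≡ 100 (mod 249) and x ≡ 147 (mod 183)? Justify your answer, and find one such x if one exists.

No such integer exists.

Reduce both congruences modulo 3, which divides 249 and 183: they say x ≡ 100 (mod 3) and x ≡ 147 (mod 3).
However 100 ≡ 1 and 147 ≡ 0 (mod 3), and 1 ≠ 0.
Hence the system has no solution.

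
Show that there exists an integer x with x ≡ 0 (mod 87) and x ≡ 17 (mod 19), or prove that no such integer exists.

x = 435

The moduli 87 and 19 are coprime, so by the Chinese Remainder Theorem a unique solution modulo 1653 exists.
Any solution of the first congruence is x = 0 + 87t; substituting into the second, 87t ≡ 17 − 0 ≡ 17 (mod 19).
87 ≡ 11 (mod 19), so this reads 11t ≡ 17 (mod 19). Invert 11 mod 19 by the Euclidean algorithm: 19 = 1·11 + 8, 11 = 1·8 + 3, 8 = 2·3 + 2, 3 = 1·2 + 1, 2 = 2·1 + 0; back-substituting, 1 = 3 − 1·2 = 3 − (8 − 2·3) = −8 + 3·3 = −8 + 3·(11 − 1·8) = 3·11 − 4·8 = 3·11 − 4·(19 − 1·11) = −4·19 + 7·11. Hence 11·7 ≡ 1, so 11⁻¹ ≡ 7 (mod 19).
Therefore t ≡ 7·17 = 119 ≡ 5 (mod 19).
With t = 5: x = 0 + 87·5 = 435.
Check: 435 mod 87 = 0, 435 mod 19 = 17. ✓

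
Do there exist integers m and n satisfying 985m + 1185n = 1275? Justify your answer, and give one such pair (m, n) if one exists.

gcd(985, 1185) = 5, and 5 divides 1275, so integer solutions exist.
Dividing through by 5 reduces the equation to 197m + 237n = 255.
Euclidean algorithm: 237 = 1·197 + 40, 197 = 4·40 + 37, 40 = 1·37 + 3, 37 = 12·3 + 1, 3 = 3·1 + 0.
Unwinding: 1 = 37 − 12·3 = 37 − 12·(40 − 1·37) = −12·40 + 13·37 = −12·40 + 13·(197 − 4·40) = 13·197 − 64·40 = 13·197 − 64·(237 − 1·197) = −64·237 + 77·197, i.e. 197·77 + 237·(-64) = 1.
Multiplying through by 255: m = 77·255 = 19635, n = (-64)·255 = -16320 is a solution.
Subtracting 82·237 from m and adding 82·197 to n gives the tidier solution (201, -166).
Check: 985·201 + 1185·(-166) = 197985 − 196710 = 1275. ✓

m = 201, n = -166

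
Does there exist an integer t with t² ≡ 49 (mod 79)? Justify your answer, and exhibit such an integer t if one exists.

t = 72 works: 72² = 5184, and 5184 − 49 = 5135 = 65·79.

t = 72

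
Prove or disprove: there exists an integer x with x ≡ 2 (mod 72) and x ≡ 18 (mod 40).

x = 218

gcd(72, 40) = 8. A simultaneous solution exists iff 2 ≡ 18 (mod 8); here 2 mod 8 = 2 = 18 mod 8, so it does.
The integers ≡ 2 (mod 72) are 2, 74, 146, 218, …; their remainders mod 40 are 2, 34, 26, 18, so x = 218 is the first that is ≡ 18 (mod 40).
Indeed 218 ≡ 2 (mod 72) and 218 ≡ 18 (mod 40).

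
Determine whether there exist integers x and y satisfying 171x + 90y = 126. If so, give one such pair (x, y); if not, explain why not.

Every value of 171x + 90y is a multiple of gcd(171, 90) = 9; since 9 ∣ 126, solutions exist.
Dividing through by 9 reduces the equation to 19x + 10y = 14.
Euclidean algorithm: 19 = 1·10 + 9, 10 = 1·9 + 1, 9 = 9·1 + 0.
Back-substituting, 1 = 10 − 1·9 = 10 − (19 − 1·10) = −19 + 2·10; that is, 19·(-1) + 10·2 = 1.
Times 14: 19·(-14) + 10·28 = 14, so (-14, 28) solves it.
The general solution is x = -14 + 10k, y = 28 − 19k; taking k = 2 gives the smaller pair x = 6, y = -10.
Indeed 171·6 + 90·(-10) = 1026 − 900 = 126.

x = 6, y = -10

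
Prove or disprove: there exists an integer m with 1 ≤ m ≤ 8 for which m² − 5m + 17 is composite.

The values for m = 1, 2, …, 8 are 13, 11, 11, 13, 17, 23, 31, 41, and each of these is prime.
So no value in the range makes the expression composite.

No such integer m in that range exists.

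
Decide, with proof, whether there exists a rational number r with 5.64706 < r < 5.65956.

Multiplying by 20: 20·5.64706 = 112.94120 and 20·5.65956 = 113.19120, so the integer 113 lies strictly between them.
Hence 113/20 is a rational number with 5.64706 < 113/20 < 5.65956.

r = 113/20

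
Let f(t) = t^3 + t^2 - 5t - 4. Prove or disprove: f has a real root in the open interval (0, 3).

Yes, f has a root in the interval.

f(0) = -4 and f(3) = 17, which have opposite signs.
Since f is a polynomial it is continuous on [0, 3].
By the Intermediate Value Theorem f must vanish at some point of (0, 3).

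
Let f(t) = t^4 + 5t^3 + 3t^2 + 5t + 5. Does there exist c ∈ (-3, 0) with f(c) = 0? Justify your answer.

Yes, f has a root in the interval.

f(-3) = -37 and f(0) = 5, which have opposite signs.
As a polynomial, f is continuous on every closed interval.
By the Intermediate Value Theorem, f takes the value 0 somewhere in the open interval.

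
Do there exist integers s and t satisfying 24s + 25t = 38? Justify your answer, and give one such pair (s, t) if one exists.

s = 12, t = -10

Since gcd(24, 25) = 1, every integer is an integer combination of 24 and 25.
Euclidean algorithm: 25 = 1·24 + 1, 24 = 24·1 + 0.
Working back up the chain: 1 = 25 − 1·24. So 24·(-1) + 25·1 = 1.
Scaling by 38 gives the particular solution (s, t) = (-38, 38).
Shifting by a multiple of (25, −24) keeps it a solution: s = -38 + 2·25 = 12, t = 38 − 2·24 = -10.
Indeed 24·12 + 25·(-10) = 288 − 250 = 38.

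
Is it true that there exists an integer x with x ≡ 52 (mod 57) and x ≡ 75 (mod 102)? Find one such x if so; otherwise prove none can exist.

Reduce both congruences modulo 3, which divides 57 and 102: they say x ≡ 52 (mod 3) and x ≡ 75 (mod 3).
However 52 ≡ 1 and 75 ≡ 0 (mod 3), and 1 ≠ 0.
Therefore no such x exists.

There is no such integer.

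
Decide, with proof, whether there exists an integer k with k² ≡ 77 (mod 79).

Apply Euler's criterion with the prime 79: 77 is a quadratic residue iff 77^39 ≡ 1 (mod 79), and a non-residue iff it is ≡ −1.
Squaring successively (mod 79): 77^2 = 5929 ≡ 4; 77^4 ≡ 4² = 16 ≡ 16; 77^8 ≡ 16² = 256 ≡ 19; 77^16 ≡ 19² = 361 ≡ 45; 77^32 ≡ 45² = 2025 ≡ 50.
Since 39 = 32 + 4 + 2 + 1, 77^39 ≡ 50 · 16 · 4 · 77; multiplying out mod 79: 50·16 = 800 ≡ 10, then 10·4 = 40 ≡ 40, then 40·77 = 3080 ≡ 78. Thus 77^39 ≡ 78 ≡ −1 (mod 79).
By Euler's criterion 77 is a quadratic non-residue mod 79: no k satisfies k² ≡ 77 (mod 79).

No, no such integer exists.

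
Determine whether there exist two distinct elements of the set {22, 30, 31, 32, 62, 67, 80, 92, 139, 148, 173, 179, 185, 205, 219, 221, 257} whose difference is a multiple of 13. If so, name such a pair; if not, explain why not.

Yes: 22 and 139.

Both 22 and 139 leave remainder 9 on division by 13; their difference 117 = 9·13 is a multiple of 13.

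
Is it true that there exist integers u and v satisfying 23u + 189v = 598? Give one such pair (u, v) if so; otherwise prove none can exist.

u = 26, v = 0

Since gcd(23, 189) = 1, every integer is an integer combination of 23 and 189.
Dividing repeatedly: 189 = 8·23 + 5, 23 = 4·5 + 3, 5 = 1·3 + 2, 3 = 1·2 + 1, 2 = 2·1 + 0.
Back-substituting, 1 = 3 − 1·2 = 3 − (5 − 1·3) = −5 + 2·3 = −5 + 2·(23 − 4·5) = 2·23 − 9·5 = 2·23 − 9·(189 − 8·23) = −9·189 + 74·23; that is, 23·74 + 189·(-9) = 1.
Scaling by 598 gives the particular solution (u, v) = (44252, -5382).
Shifting by a multiple of (189, −23) keeps it a solution: u = 44252 − 234·189 = 26, v = -5382 + 234·23 = 0.
Indeed 23·26 + 189·0 = 598 + 0 = 598.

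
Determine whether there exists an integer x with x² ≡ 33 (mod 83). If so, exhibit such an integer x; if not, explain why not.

x = 45 works: 45² = 2025, and 2025 − 33 = 1992 = 24·83.

x = 45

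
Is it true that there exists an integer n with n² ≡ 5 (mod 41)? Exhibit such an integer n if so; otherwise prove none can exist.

n = 28

n = 28 works: 28² = 784, and 784 − 5 = 779 = 19·41.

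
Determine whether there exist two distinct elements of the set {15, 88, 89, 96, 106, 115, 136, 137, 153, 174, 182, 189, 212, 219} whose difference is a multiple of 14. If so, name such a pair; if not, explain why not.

There is no such pair.

Reduce each element modulo 14: 15↦1, 88↦4, 89↦5, 96↦12, 106↦8, 115↦3, 136↦10, 137↦11, 153↦13, 174↦6, 182↦0, 189↦7, 212↦2, 219↦9.
No residue repeats among the 14 elements, so no pair has difference ≡ 0 (mod 14).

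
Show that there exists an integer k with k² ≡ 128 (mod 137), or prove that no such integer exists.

k = 26

k = 26 works: 26² = 676, and 676 − 128 = 548 = 4·137.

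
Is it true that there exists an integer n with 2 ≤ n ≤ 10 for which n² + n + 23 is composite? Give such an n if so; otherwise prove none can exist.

At n = 8: 8² + 8 + 23 = 95 = 5·19, which is composite.

n = 8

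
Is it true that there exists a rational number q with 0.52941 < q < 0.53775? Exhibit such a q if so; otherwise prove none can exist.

Multiplying by 15: 15·0.52941 = 7.94115 and 15·0.53775 = 8.06625, so the integer 8 lies strictly between them.
So q = 8/15 works: it is a ratio of integers, and dividing 15·0.52941 < 8 < 15·0.53775 through by 15 gives 0.52941 < 8/15 < 0.53775.

q = 8/15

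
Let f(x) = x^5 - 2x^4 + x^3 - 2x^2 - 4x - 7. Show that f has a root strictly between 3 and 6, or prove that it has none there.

f has no root in that interval.

The endpoint values f(3) = 71 and f(6) = 5297 are both positive. Claim: f(x) > 0 for every x in (3, 6).
Substitute x = 3 + u, where 0 < u < 3 on the interval. Expanding, f(3 + u) = u^5 + 13u^4 + 67u^3 + 169u^2 + 200u + 71.
The nonzero coefficients here are all positive, so for u > 0 every term is positive (or zero), and the constant term 71 is strictly positive.
So f is strictly positive on (3, 6); no root exists in the interval.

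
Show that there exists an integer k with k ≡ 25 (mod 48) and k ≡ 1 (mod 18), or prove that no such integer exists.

k = 73

Here gcd(48, 18) = 6, and both 25 and 1 leave remainder 1 mod 6, so the system is consistent.
Step through k = 25, 25 + 48, 25 + 2·48, …: the values 25, 73 reduce mod 18 to 7, 1. The value 73 hits 1.
Indeed 73 ≡ 25 (mod 48) and 73 ≡ 1 (mod 18).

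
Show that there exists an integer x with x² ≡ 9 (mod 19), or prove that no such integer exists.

x = 3

Take x = 3. Then 3² = 9, and since 0 ≤ 9 < 19 this is already reduced: 3² ≡ 9 (mod 19).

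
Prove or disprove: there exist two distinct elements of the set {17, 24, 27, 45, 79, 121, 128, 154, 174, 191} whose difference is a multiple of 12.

No, no such pair exists.

Two integers differ by a multiple of 12 exactly when they have the same residue mod 12. The residues are 17↦5, 24↦0, 27↦3, 45↦9, 79↦7, 121↦1, 128↦8, 154↦10, 174↦6, 191↦11.
These 10 residues are pairwise different, hence no difference of two elements is divisible by 12.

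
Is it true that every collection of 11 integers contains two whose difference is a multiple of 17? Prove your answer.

No; for instance {10, 11, 12, 13, 14, 15, 16, 17, 18, 19, 20} is a counterexample.

Consider the 11 integers 10, 11, …, 20. They lie in distinct residue classes modulo 17, since 11 ≤ 17.
The differences between them range over 1, …, 10, none of which is divisible by 17.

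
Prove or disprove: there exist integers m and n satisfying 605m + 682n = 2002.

m = 36, n = -29

gcd(605, 682) = 11, and 11 divides 2002, so integer solutions exist.
Dividing through by 11 reduces the equation to 55m + 62n = 182.
Dividing repeatedly: 62 = 1·55 + 7, 55 = 7·7 + 6, 7 = 1·6 + 1, 6 = 6·1 + 0.
Working back up the chain: 1 = 7 − 1·6 = 7 − (55 − 7·7) = −55 + 8·7 = −55 + 8·(62 − 1·55) = 8·62 − 9·55. So 55·(-9) + 62·8 = 1.
Scaling by 182 gives the particular solution (m, n) = (-1638, 1456).
The general solution is m = -1638 + 62k, n = 1456 − 55k; taking k = 27 gives the smaller pair m = 36, n = -29.
Check: 605·36 + 682·(-29) = 21780 − 19778 = 2002. ✓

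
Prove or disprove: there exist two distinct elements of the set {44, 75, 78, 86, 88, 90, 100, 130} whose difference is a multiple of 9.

No such pair exists.

Two integers differ by a multiple of 9 exactly when they have the same residue mod 9. The residues are 44↦8, 75↦3, 78↦6, 86↦5, 88↦7, 90↦0, 100↦1, 130↦4.
These 8 residues are pairwise different, hence no difference of two elements is divisible by 9.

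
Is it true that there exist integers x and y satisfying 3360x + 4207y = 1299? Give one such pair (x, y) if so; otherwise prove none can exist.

Both 3360 and 4207 are divisible by gcd(3360, 4207) = 7, hence so is any combination 3360x + 4207y.
But 1299 is not a multiple of 7 (it leaves remainder 4).
Therefore 3360x + 4207y = 1299 has no solution in integers.

No, no such integers exist.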